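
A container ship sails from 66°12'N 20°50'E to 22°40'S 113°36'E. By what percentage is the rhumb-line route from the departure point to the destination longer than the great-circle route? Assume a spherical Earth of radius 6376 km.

3.1%

Great circle: σ = 1.9504 rad → d_gc = Rσ = 12435.9 km
Rhumb: Δφ = -1.5510, Δλ = +1.6191, Δψ = -1.9635, q = Δφ/Δψ = 0.7899 → d_rh = R√(Δφ²+q²Δλ²) = 12817.7 km
Excess = (12817.7 − 12435.9) / 12435.9 = 381.8 / 12435.9 = 3.07% ≈ 3.1%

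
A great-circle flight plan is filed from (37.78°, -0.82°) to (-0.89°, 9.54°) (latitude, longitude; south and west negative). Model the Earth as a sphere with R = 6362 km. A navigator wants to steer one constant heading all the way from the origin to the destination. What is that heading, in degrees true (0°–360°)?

Δψ = ln[tan(π/4+φ₂/2)/tan(π/4+φ₁/2)] = -0.7287
Δλ = +0.1808 rad (taken the short way round)
course = atan2(Δλ, Δψ) = 166.06°

166.1°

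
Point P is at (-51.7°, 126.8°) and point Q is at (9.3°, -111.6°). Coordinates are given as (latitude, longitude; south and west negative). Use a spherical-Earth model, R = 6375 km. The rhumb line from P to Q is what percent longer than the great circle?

Great circle: σ = 2.0346 rad → d_gc = Rσ = 12970.3 km
Rhumb: Δφ = +1.0647, Δλ = +2.1223, Δψ = +1.2207, q = Δφ/Δψ = 0.8722 → d_rh = R√(Δφ²+q²Δλ²) = 13612.7 km
Excess = (13612.7 − 12970.3) / 12970.3 = 642.4 / 12970.3 = 4.953% ≈ 5.0%

5.0%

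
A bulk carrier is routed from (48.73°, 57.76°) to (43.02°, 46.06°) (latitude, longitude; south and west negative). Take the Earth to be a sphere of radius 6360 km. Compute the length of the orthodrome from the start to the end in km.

Haversine: a = sin²(Δφ/2)+cos φ₁ cos φ₂ sin²(Δλ/2) = 0.00749;  σ = 2·atan2(√a,√(1−a))
σ = 9.930° → d = Rσ = 6360·0.17332 = 1102 km

1102 km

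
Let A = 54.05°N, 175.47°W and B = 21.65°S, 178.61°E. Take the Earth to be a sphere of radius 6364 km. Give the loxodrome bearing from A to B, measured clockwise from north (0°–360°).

183.9°

Meridional parts: M(φ₁)=+1.1257, M(φ₂)=-0.3872 → ΔM = -1.5129;  Δλ = -0.1033 rad
tan C = Δλ / ΔM = +0.0683 → C = 183.91°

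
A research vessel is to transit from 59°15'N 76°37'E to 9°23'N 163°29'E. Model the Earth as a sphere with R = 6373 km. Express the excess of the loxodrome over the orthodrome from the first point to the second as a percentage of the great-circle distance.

Great circle: σ = 1.4023 rad → d_gc = Rσ = 8936.9 km
Rhumb: Δφ = -0.8703, Δλ = +1.5161, Δψ = -1.1266, q = Δφ/Δψ = 0.7726 → d_rh = R√(Δφ²+q²Δλ²) = 9299.8 km
Excess = (9299.8 − 8936.9) / 8936.9 = 362.9 / 8936.9 = 4.06% ≈ 4.1%

4.1%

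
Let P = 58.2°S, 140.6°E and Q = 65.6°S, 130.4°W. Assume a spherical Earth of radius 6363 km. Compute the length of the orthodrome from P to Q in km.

cos σ = sin φ₁ sin φ₂ + cos φ₁ cos φ₂ cos Δλ
      = sin(-58.20°)sin(-65.60°) + cos(-58.20°)cos(-65.60°)cos(89.00°) = 0.7778
σ = 38.942° → d = Rσ = 6363·0.67967 = 4325 km

4325 km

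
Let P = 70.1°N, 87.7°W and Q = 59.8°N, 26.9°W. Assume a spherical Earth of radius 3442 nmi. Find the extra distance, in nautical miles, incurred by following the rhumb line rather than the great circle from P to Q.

Great circle: cos σ = sin φ₁ sin φ₂ + cos φ₁ cos φ₂ cos Δλ,  σ = 0.4597 rad → d_gc = 1582.2 nmi
Rhumb line: Δψ = -0.4305, q = Δφ/Δψ = 0.4175, d_rh = R√(Δφ²+q²Δλ²) = 1645.8 nmi
Excess = 1645.8 − 1582.2 = 63.6 ≈ 64 nmi

64 nmi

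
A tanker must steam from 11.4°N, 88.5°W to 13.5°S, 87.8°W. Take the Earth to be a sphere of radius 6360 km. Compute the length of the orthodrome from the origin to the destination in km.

Haversine: a = sin²(Δφ/2)+cos φ₁ cos φ₂ sin²(Δλ/2) = 0.04651;  σ = 2·atan2(√a,√(1−a))
σ = 24.910° → d = Rσ = 6360·0.43476 = 2765 km

2765 km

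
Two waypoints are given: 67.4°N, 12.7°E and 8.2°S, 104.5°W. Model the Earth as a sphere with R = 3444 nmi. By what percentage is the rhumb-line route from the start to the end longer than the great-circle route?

7.7%

Great circle: σ = 1.8813 rad → d_gc = Rσ = 6479.2 nmi
Rhumb: Δφ = -1.3195, Δλ = -2.0455, Δψ = -1.7539, q = Δφ/Δψ = 0.7523 → d_rh = R√(Δφ²+q²Δλ²) = 6981.2 nmi
Excess = (6981.2 − 6479.2) / 6479.2 = 502.0 / 6479.2 = 7.748% ≈ 7.7%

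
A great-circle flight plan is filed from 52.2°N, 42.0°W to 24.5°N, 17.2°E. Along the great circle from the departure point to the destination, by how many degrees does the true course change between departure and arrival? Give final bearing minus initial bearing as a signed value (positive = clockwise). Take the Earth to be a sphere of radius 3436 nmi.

Initial bearing θ₁ = atan2(sin Δλ cos φ₂, cos φ₁ sin φ₂ − sin φ₁ cos φ₂ cos Δλ) = 98.30°
Final bearing θ₂ = (initial bearing from the destination back to the start) + 180° = 138.20°
Δθ = θ₂ − θ₁ = +39.9°

+39.9°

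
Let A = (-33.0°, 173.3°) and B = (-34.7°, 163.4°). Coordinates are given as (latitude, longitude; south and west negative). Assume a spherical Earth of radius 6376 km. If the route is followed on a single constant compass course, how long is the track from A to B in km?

934 km

Rhumb course C = atan2(Δλ, Δψ) with Δψ = ln[tan(π/4+φ₂/2)/tan(π/4+φ₁/2)] = -0.0357, Δλ = -0.1728 → C = 258.32°
d = R·|Δφ| / |cos C| = 6376·0.02967 / 0.20249 = 934 km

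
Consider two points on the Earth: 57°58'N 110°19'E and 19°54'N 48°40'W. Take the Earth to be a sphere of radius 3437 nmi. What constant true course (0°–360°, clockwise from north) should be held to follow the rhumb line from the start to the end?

Meridional parts: M(φ₁)=+1.2481, M(φ₂)=+0.3545 → ΔM = -0.8935;  Δλ = -2.7748 rad
tan C = Δλ / ΔM = +3.1054 → C = 252.15°

252.2°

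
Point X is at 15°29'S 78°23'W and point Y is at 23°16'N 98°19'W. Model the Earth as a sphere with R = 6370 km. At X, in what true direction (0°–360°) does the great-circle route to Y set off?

θ = atan2( sin Δλ·cos φ₂ ,  cos φ₁ sin φ₂ − sin φ₁ cos φ₂ cos Δλ )
  = atan2(-0.3132, +0.6112) = 332.87°

332.9°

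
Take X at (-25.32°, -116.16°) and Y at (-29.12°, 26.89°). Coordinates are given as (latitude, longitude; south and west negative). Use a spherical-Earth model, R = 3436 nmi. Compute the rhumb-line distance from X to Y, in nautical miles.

Δψ = ln[tan(π/4+φ₂/2)/tan(π/4+φ₁/2)] = -0.0746;  Δφ = -0.0663 rad,  Δλ = +2.4967 rad
q = Δφ/Δψ = 0.8890
d = R·√(Δφ² + q²Δλ²) = 3436·2.22057 = 7630 nmi

7630 nmi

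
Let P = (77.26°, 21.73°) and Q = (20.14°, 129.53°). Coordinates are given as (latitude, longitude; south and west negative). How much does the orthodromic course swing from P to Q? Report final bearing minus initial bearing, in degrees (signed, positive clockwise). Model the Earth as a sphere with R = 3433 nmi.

+99.1°

Initial bearing θ₁ = atan2(sin Δλ cos φ₂, cos φ₁ sin φ₂ − sin φ₁ cos φ₂ cos Δλ) = 68.29°
Final bearing θ₂ = (initial bearing from the destination back to the start) + 180° = 167.39°
Δθ = θ₂ − θ₁ = +99.1°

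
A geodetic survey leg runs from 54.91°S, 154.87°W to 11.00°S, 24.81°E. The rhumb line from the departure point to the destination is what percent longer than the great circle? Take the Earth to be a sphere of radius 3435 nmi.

31.7%

Great circle: σ = 1.9912 rad → d_gc = Rσ = 6839.9 nmi
Rhumb: Δφ = +0.7664, Δλ = +3.1360, Δψ = +0.9583, q = Δφ/Δψ = 0.7997 → d_rh = R√(Δφ²+q²Δλ²) = 9007.8 nmi
Excess = (9007.8 − 6839.9) / 6839.9 = 2167.9 / 6839.9 = 31.69% ≈ 31.7%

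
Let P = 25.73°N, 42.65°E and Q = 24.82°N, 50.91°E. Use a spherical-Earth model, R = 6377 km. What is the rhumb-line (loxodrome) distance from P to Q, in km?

Δψ = ln[tan(π/4+φ₂/2)/tan(π/4+φ₁/2)] = -0.0176;  Δφ = -0.0159 rad,  Δλ = +0.1442 rad
q = Δφ/Δψ = 0.9043
d = R·√(Δφ² + q²Δλ²) = 6377·0.13133 = 837 km

837 km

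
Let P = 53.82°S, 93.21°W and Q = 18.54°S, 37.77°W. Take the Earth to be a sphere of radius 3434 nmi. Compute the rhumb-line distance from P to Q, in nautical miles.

Δψ = ln[tan(π/4+φ₂/2)/tan(π/4+φ₁/2)] = +0.7895;  Δφ = +0.6158 rad,  Δλ = +0.9676 rad
q = Δφ/Δψ = 0.7800
d = R·√(Δφ² + q²Δλ²) = 3434·0.97403 = 3345 nmi

3345 nmi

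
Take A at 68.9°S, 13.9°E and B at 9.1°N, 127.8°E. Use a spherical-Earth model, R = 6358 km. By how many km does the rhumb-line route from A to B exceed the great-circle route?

873 km

Great circle: cos σ = sin φ₁ sin φ₂ + cos φ₁ cos φ₂ cos Δλ,  σ = 1.8667 rad → d_gc = 11868.2 km
Rhumb line: Δψ = +1.8402, q = Δφ/Δψ = 0.7398, d_rh = R√(Δφ²+q²Δλ²) = 12741.5 km
Excess = 12741.5 − 11868.2 = 873.3 ≈ 873 km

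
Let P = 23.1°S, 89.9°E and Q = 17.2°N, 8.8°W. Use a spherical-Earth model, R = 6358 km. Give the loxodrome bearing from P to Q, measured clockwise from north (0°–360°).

Meridional parts: M(φ₁)=-0.4146, M(φ₂)=+0.3048 → ΔM = +0.7194;  Δλ = -1.7226 rad
tan C = Δλ / ΔM = -2.3947 → C = 292.67°

292.7°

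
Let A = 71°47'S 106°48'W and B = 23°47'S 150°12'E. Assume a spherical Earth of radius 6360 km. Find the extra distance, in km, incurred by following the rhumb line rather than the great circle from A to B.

Great circle: cos σ = sin φ₁ sin φ₂ + cos φ₁ cos φ₂ cos Δλ,  σ = 1.2464 rad → d_gc = 7927.2 km
Rhumb line: Δψ = +1.4030, q = Δφ/Δψ = 0.5971, d_rh = R√(Δφ²+q²Δλ²) = 8660.1 km
Excess = 8660.1 − 7927.2 = 732.9 ≈ 733 km

733 km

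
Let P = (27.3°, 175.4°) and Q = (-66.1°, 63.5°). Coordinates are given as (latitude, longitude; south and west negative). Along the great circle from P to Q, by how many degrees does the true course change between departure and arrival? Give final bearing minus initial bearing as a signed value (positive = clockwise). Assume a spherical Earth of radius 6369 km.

+71.3°

At departure: θ₁ = atan2(sin Δλ cos φ₂, cos φ₁ sin φ₂ − sin φ₁ cos φ₂ cos Δλ) = 206.83°
At arrival: θ₂ = atan2(sin Δλ cos φ₁, −cos φ₂ sin φ₁ + sin φ₂ cos φ₁ cos Δλ) = 278.09°
Δθ = θ₂ − θ₁ = +71.3°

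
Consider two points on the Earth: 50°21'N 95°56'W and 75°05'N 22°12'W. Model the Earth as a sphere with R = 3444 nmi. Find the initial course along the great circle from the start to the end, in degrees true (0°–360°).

23.8°

θ = atan2( sin Δλ·cos φ₂ ,  cos φ₁ sin φ₂ − sin φ₁ cos φ₂ cos Δλ )
  = atan2(+0.2471, +0.5611) = 23.77°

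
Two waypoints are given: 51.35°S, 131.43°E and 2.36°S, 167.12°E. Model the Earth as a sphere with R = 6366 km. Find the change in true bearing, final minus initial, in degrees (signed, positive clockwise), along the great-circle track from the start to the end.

At departure: θ₁ = atan2(sin Δλ cos φ₂, cos φ₁ sin φ₂ − sin φ₁ cos φ₂ cos Δλ) = 43.79°
At arrival: θ₂ = atan2(sin Δλ cos φ₁, −cos φ₂ sin φ₁ + sin φ₂ cos φ₁ cos Δλ) = 25.63°
Δθ = θ₂ − θ₁ = -18.2°

-18.2°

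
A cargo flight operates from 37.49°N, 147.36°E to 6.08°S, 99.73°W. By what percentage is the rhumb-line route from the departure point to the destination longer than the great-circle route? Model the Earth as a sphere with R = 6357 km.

Great circle: σ = 1.9515 rad → d_gc = Rσ = 12405.9 km
Rhumb: Δφ = -0.7604, Δλ = +1.9707, Δψ = -0.8130, q = Δφ/Δψ = 0.9353 → d_rh = R√(Δφ²+q²Δλ²) = 12674.9 km
Excess = (12674.9 − 12405.9) / 12405.9 = 269.0 / 12405.9 = 2.17% ≈ 2.2%

2.2%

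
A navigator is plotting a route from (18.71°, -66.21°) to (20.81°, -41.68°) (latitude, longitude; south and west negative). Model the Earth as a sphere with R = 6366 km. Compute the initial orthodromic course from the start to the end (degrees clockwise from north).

N = sin Δλ·cos φ₂ = +0.3881;  D = cos φ₁ sin φ₂ − sin φ₁ cos φ₂ cos Δλ = +0.0637
initial course = atan2(N, D) = 80.68°

80.7°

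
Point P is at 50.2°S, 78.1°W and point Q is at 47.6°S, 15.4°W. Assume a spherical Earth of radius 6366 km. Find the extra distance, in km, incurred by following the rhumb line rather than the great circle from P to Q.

136 km

Great circle: cos σ = sin φ₁ sin φ₂ + cos φ₁ cos φ₂ cos Δλ,  σ = 0.6993 rad → d_gc = 4451.6 km
Rhumb line: Δψ = +0.0691, q = Δφ/Δψ = 0.6572, d_rh = R√(Δφ²+q²Δλ²) = 4587.3 km
Excess = 4587.3 − 4451.6 = 135.7 ≈ 136 km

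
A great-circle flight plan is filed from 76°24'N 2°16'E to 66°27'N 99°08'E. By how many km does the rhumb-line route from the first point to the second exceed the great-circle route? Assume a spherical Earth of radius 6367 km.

370 km

Great circle: cos σ = sin φ₁ sin φ₂ + cos φ₁ cos φ₂ cos Δλ,  σ = 0.4954 rad → d_gc = 3154.3 km
Rhumb line: Δψ = -0.5586, q = Δφ/Δψ = 0.3109, d_rh = R√(Δφ²+q²Δλ²) = 3524.6 km
Excess = 3524.6 − 3154.3 = 370.3 ≈ 370 km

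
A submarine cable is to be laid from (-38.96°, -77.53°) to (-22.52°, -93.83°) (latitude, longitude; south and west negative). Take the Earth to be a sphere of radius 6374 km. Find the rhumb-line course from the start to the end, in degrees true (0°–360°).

Δψ = ln[tan(π/4+φ₂/2)/tan(π/4+φ₁/2)] = +0.3358
Δλ = -0.2845 rad (taken the short way round)
course = atan2(Δλ, Δψ) = 319.73°

319.7°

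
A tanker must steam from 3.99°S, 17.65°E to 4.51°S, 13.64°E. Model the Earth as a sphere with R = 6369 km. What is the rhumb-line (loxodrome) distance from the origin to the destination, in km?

448 km

Rhumb course C = atan2(Δλ, Δψ) with Δψ = ln[tan(π/4+φ₂/2)/tan(π/4+φ₁/2)] = -0.0091, Δλ = -0.0700 → C = 262.59°
d = R·|Δφ| / |cos C| = 6369·0.00908 / 0.12895 = 448 km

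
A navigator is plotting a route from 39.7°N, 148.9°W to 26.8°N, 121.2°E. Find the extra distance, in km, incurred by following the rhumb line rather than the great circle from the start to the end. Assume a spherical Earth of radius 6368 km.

311 km

Great circle: cos σ = sin φ₁ sin φ₂ + cos φ₁ cos φ₂ cos Δλ,  σ = 1.2774 rad → d_gc = 8134.5 km
Rhumb line: Δψ = -0.2703, q = Δφ/Δψ = 0.8330, d_rh = R√(Δφ²+q²Δλ²) = 8445.6 km
Excess = 8445.6 − 8134.5 = 311.1 ≈ 311 km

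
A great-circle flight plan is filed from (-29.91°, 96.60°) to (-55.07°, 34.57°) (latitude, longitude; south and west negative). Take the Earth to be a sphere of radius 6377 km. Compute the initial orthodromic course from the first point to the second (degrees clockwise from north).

221.2°

θ = atan2( sin Δλ·cos φ₂ ,  cos φ₁ sin φ₂ − sin φ₁ cos φ₂ cos Δλ )
  = atan2(-0.5057, -0.5767) = 221.24°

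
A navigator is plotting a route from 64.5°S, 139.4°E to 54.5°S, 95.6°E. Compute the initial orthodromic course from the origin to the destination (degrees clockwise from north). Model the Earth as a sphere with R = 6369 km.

274.0°

N = sin Δλ·cos φ₂ = -0.4019;  D = cos φ₁ sin φ₂ − sin φ₁ cos φ₂ cos Δλ = +0.0278
initial course = atan2(N, D) = 273.96°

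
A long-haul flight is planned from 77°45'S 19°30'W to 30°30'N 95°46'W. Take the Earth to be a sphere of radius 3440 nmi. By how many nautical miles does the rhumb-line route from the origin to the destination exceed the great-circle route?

Great circle: cos σ = sin φ₁ sin φ₂ + cos φ₁ cos φ₂ cos Δλ,  σ = 2.0405 rad → d_gc = 7019.2 nmi
Rhumb line: Δψ = +2.7914, q = Δφ/Δψ = 0.6768, d_rh = R√(Δφ²+q²Δλ²) = 7200.4 nmi
Excess = 7200.4 − 7019.2 = 181.2 ≈ 181 nmi

181 nmi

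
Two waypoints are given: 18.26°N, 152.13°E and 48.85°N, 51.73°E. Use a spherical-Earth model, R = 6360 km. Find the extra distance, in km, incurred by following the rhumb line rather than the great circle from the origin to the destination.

485 km

Great circle: cos σ = sin φ₁ sin φ₂ + cos φ₁ cos φ₂ cos Δλ,  σ = 1.4474 rad → d_gc = 9205.2 km
Rhumb line: Δψ = +0.6556, q = Δφ/Δψ = 0.8144, d_rh = R√(Δφ²+q²Δλ²) = 9690.4 km
Excess = 9690.4 − 9205.2 = 485.2 ≈ 485 km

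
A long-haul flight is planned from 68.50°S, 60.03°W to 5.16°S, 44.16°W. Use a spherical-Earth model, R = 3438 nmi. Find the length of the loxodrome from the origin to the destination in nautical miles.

Rhumb course C = atan2(Δλ, Δψ) with Δψ = ln[tan(π/4+φ₂/2)/tan(π/4+φ₁/2)] = +1.5713, Δλ = +0.2770 → C = 10.00°
d = R·|Δφ| / |cos C| = 3438·1.10549 / 0.98482 = 3859 nmi

3859 nmi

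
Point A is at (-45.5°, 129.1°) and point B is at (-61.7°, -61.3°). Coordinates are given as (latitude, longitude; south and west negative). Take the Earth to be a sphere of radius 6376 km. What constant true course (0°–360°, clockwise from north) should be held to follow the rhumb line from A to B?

Δψ = ln[tan(π/4+φ₂/2)/tan(π/4+φ₁/2)] = -0.4841
Δλ = +2.9601 rad (taken the short way round)
course = atan2(Δλ, Δψ) = 99.29°

99.3°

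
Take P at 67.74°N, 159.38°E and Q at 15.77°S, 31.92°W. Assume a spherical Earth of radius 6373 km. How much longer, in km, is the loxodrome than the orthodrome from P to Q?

2918 km

Great circle: cos σ = sin φ₁ sin φ₂ + cos φ₁ cos φ₂ cos Δλ,  σ = 2.2256 rad → d_gc = 14183.8 km
Rhumb line: Δψ = -1.9047, q = Δφ/Δψ = 0.7652, d_rh = R√(Δφ²+q²Δλ²) = 17101.8 km
Excess = 17101.8 − 14183.8 = 2918.0 ≈ 2918 km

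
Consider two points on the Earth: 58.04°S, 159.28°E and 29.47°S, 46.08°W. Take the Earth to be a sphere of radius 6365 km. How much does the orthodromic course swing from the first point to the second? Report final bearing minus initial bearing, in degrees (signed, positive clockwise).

Initial bearing θ₁ = atan2(sin Δλ cos φ₂, cos φ₁ sin φ₂ − sin φ₁ cos φ₂ cos Δλ) = 158.11°
Final bearing θ₂ = (initial bearing from the destination back to the start) + 180° = 13.10°
Δθ = θ₂ − θ₁ = -145.0°

-145.0°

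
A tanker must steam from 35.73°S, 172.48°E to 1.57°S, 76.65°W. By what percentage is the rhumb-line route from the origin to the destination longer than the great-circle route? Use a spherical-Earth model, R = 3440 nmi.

2.6%

Great circle: σ = 1.8474 rad → d_gc = Rσ = 6355.0 nmi
Rhumb: Δφ = +0.5962, Δλ = +1.9350, Δψ = +0.6411, q = Δφ/Δψ = 0.9300 → d_rh = R√(Δφ²+q²Δλ²) = 6521.7 nmi
Excess = (6521.7 − 6355.0) / 6355.0 = 166.7 / 6355.0 = 2.62% ≈ 2.6%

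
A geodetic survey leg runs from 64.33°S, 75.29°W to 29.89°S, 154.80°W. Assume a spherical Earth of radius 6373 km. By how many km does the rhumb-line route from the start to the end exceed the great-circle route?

327 km

Great circle: cos σ = sin φ₁ sin φ₂ + cos φ₁ cos φ₂ cos Δλ,  σ = 1.0268 rad → d_gc = 6544.0 km
Rhumb line: Δψ = +0.9320, q = Δφ/Δψ = 0.6449, d_rh = R√(Δφ²+q²Δλ²) = 6870.7 km
Excess = 6870.7 − 6544.0 = 326.7 ≈ 327 km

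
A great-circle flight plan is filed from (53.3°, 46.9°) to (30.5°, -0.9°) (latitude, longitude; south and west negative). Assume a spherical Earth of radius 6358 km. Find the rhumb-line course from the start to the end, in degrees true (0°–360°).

236.9°

Δψ = ln[tan(π/4+φ₂/2)/tan(π/4+φ₁/2)] = -0.5442
Δλ = -0.8343 rad (taken the short way round)
course = atan2(Δλ, Δψ) = 236.89°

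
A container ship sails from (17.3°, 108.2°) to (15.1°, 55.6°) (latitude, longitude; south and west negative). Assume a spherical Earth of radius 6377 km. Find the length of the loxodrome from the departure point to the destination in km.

5627 km

Δψ = ln[tan(π/4+φ₂/2)/tan(π/4+φ₁/2)] = -0.0400;  Δφ = -0.0384 rad,  Δλ = -0.9180 rad
q = Δφ/Δψ = 0.9602
d = R·√(Δφ² + q²Δλ²) = 6377·0.88236 = 5627 km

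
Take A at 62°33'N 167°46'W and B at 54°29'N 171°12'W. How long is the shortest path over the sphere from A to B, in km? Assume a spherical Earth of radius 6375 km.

919 km

cos σ = sin φ₁ sin φ₂ + cos φ₁ cos φ₂ cos Δλ
      = sin(62.55°)sin(54.48°) + cos(62.55°)cos(54.48°)cos(-3.43°) = 0.9896
σ = 8.261° → d = Rσ = 6375·0.14417 = 919 km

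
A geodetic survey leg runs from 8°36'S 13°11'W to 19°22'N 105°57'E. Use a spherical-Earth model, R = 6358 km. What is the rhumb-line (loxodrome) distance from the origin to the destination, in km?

13393 km

Δψ = ln[tan(π/4+φ₂/2)/tan(π/4+φ₁/2)] = +0.4953;  Δφ = +0.4881 rad,  Δλ = +2.0793 rad
q = Δφ/Δψ = 0.9855
d = R·√(Δφ² + q²Δλ²) = 6358·2.10641 = 13393 km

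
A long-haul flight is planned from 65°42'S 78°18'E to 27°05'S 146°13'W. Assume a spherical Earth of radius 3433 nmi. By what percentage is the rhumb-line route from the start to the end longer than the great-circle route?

Great circle: σ = 1.4165 rad → d_gc = Rσ = 4862.8 nmi
Rhumb: Δφ = +0.6740, Δλ = +2.3646, Δψ = +1.0444, q = Δφ/Δψ = 0.6453 → d_rh = R√(Δφ²+q²Δλ²) = 5726.9 nmi
Excess = (5726.9 − 4862.8) / 4862.8 = 864.1 / 4862.8 = 17.77% ≈ 17.8%

17.8%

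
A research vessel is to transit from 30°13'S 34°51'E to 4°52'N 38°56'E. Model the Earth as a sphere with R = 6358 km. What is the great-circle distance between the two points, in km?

cos σ = sin φ₁ sin φ₂ + cos φ₁ cos φ₂ cos Δλ
      = sin(-30.22°)sin(4.87°) + cos(-30.22°)cos(4.87°)cos(4.08°) = 0.8161
σ = 35.301° → d = Rσ = 6358·0.61611 = 3917 km

3917 km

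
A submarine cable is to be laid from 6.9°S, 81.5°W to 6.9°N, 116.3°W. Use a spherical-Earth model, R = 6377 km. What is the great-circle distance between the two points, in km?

cos σ = sin φ₁ sin φ₂ + cos φ₁ cos φ₂ cos Δλ
      = sin(-6.90°)sin(6.90°) + cos(-6.90°)cos(6.90°)cos(-34.80°) = 0.7949
σ = 37.358° → d = Rσ = 6377·0.65201 = 4158 km

4158 km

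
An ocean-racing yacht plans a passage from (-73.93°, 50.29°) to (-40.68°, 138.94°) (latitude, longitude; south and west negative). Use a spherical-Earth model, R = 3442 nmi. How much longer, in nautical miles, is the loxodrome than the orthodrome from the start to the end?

240 nmi

Great circle: cos σ = sin φ₁ sin φ₂ + cos φ₁ cos φ₂ cos Δλ,  σ = 0.8876 rad → d_gc = 3055.0 nmi
Rhumb line: Δψ = +1.1794, q = Δφ/Δψ = 0.4921, d_rh = R√(Δφ²+q²Δλ²) = 3295.0 nmi
Excess = 3295.0 − 3055.0 = 240.0 ≈ 240 nmi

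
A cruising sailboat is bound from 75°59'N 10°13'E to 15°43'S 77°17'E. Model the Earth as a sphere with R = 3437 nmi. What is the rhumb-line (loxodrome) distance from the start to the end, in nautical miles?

Δψ = ln[tan(π/4+φ₂/2)/tan(π/4+φ₁/2)] = -2.3739;  Δφ = -1.6005 rad,  Δλ = +1.1705 rad
q = Δφ/Δψ = 0.6742
d = R·√(Δφ² + q²Δλ²) = 3437·1.78445 = 6133 nmi

6133 nmi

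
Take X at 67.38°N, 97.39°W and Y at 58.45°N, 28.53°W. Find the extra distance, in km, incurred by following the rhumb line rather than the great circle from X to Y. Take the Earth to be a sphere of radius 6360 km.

Great circle: cos σ = sin φ₁ sin φ₂ + cos φ₁ cos φ₂ cos Δλ,  σ = 0.5371 rad → d_gc = 3415.8 km
Rhumb line: Δψ = -0.3454, q = Δφ/Δψ = 0.4513, d_rh = R√(Δφ²+q²Δλ²) = 3589.2 km
Excess = 3589.2 − 3415.8 = 173.4 ≈ 173 km

173 km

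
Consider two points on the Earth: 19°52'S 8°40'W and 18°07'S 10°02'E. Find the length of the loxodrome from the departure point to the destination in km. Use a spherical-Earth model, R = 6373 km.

1976 km

Rhumb course C = atan2(Δλ, Δψ) with Δψ = ln[tan(π/4+φ₂/2)/tan(π/4+φ₁/2)] = +0.0323, Δλ = +0.3264 → C = 84.35°
d = R·|Δφ| / |cos C| = 6373·0.03054 / 0.09849 = 1976 km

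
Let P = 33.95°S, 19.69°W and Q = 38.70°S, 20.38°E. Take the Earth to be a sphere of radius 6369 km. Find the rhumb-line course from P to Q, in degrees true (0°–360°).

Δψ = ln[tan(π/4+φ₂/2)/tan(π/4+φ₁/2)] = -0.1030
Δλ = +0.6994 rad (taken the short way round)
course = atan2(Δλ, Δψ) = 98.38°

98.4°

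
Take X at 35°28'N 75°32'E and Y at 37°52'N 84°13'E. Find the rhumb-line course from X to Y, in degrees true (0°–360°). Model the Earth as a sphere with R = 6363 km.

71.0°

Δψ = ln[tan(π/4+φ₂/2)/tan(π/4+φ₁/2)] = +0.0522
Δλ = +0.1516 rad (taken the short way round)
course = atan2(Δλ, Δψ) = 70.98°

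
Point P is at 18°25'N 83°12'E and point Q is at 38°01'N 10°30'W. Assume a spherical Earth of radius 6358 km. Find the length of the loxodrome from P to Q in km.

Δψ = ln[tan(π/4+φ₂/2)/tan(π/4+φ₁/2)] = +0.3912;  Δφ = +0.3421 rad,  Δλ = -1.6354 rad
q = Δφ/Δψ = 0.8744
d = R·√(Δφ² + q²Δλ²) = 6358·1.47024 = 9348 km

9348 km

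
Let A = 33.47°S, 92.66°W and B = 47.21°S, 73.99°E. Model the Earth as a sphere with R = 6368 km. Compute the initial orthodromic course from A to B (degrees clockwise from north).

θ = atan2( sin Δλ·cos φ₂ ,  cos φ₁ sin φ₂ − sin φ₁ cos φ₂ cos Δλ )
  = atan2(+0.1569, -0.9767) = 170.88°

170.9°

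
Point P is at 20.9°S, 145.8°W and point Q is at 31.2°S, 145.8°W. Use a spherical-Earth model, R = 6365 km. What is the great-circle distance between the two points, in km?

1144 km

Haversine: a = sin²(Δφ/2)+cos φ₁ cos φ₂ sin²(Δλ/2) = 0.00806;  σ = 2·atan2(√a,√(1−a))
σ = 10.300° → d = Rσ = 6365·0.17977 = 1144 km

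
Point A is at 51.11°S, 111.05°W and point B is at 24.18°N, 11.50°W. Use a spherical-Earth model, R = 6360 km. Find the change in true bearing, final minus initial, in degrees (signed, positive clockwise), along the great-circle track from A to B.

Initial bearing θ₁ = atan2(sin Δλ cos φ₂, cos φ₁ sin φ₂ − sin φ₁ cos φ₂ cos Δλ) = 81.19°
Final bearing θ₂ = (initial bearing from the destination back to the start) + 180° = 42.85°
Δθ = θ₂ − θ₁ = -38.3°

-38.3°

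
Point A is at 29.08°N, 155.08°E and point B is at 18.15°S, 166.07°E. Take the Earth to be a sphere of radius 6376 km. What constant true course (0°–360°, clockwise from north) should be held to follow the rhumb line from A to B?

Meridional parts: M(φ₁)=+0.5308, M(φ₂)=-0.3222 → ΔM = -0.8531;  Δλ = +0.1918 rad
tan C = Δλ / ΔM = -0.2249 → C = 167.33°

167.3°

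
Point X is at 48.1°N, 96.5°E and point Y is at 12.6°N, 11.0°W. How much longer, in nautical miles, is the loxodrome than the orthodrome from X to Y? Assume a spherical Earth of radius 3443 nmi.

Great circle: cos σ = sin φ₁ sin φ₂ + cos φ₁ cos φ₂ cos Δλ,  σ = 1.6044 rad → d_gc = 5524.0 nmi
Rhumb line: Δψ = -0.7384, q = Δφ/Δψ = 0.8391, d_rh = R√(Δφ²+q²Δλ²) = 5825.3 nmi
Excess = 5825.3 − 5524.0 = 301.3 ≈ 301 nmi

301 nmi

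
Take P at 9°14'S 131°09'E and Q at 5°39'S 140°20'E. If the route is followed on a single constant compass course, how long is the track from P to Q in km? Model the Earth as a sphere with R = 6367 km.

1087 km

Rhumb course C = atan2(Δλ, Δψ) with Δψ = ln[tan(π/4+φ₂/2)/tan(π/4+φ₁/2)] = +0.0631, Δλ = +0.1603 → C = 68.52°
d = R·|Δφ| / |cos C| = 6367·0.06254 / 0.36624 = 1087 km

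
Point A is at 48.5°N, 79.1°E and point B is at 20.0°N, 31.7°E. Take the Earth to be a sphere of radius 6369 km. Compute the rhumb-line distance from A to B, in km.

5315 km

Δψ = ln[tan(π/4+φ₂/2)/tan(π/4+φ₁/2)] = -0.6142;  Δφ = -0.4974 rad,  Δλ = -0.8273 rad
q = Δφ/Δψ = 0.8099
d = R·√(Δφ² + q²Δλ²) = 6369·0.83446 = 5315 km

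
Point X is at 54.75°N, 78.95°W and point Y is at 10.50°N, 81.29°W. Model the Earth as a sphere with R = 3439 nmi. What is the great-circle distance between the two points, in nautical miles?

2658 nmi

cos σ = sin φ₁ sin φ₂ + cos φ₁ cos φ₂ cos Δλ
      = sin(54.75°)sin(10.50°) + cos(54.75°)cos(10.50°)cos(-2.34°) = 0.7158
σ = 44.289° → d = Rσ = 3439·0.77299 = 2658 nmi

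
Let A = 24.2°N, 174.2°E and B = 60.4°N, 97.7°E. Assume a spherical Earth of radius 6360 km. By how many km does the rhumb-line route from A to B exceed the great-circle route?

275 km

Great circle: cos σ = sin φ₁ sin φ₂ + cos φ₁ cos φ₂ cos Δλ,  σ = 1.0910 rad → d_gc = 6938.7 km
Rhumb line: Δψ = +0.8955, q = Δφ/Δψ = 0.7055, d_rh = R√(Δφ²+q²Δλ²) = 7214.1 km
Excess = 7214.1 − 6938.7 = 275.4 ≈ 275 km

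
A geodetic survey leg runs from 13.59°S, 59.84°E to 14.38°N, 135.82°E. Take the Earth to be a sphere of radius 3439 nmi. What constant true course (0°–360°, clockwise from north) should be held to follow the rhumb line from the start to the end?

69.6°

Δψ = ln[tan(π/4+φ₂/2)/tan(π/4+φ₁/2)] = +0.4931
Δλ = +1.3261 rad (taken the short way round)
course = atan2(Δλ, Δψ) = 69.60°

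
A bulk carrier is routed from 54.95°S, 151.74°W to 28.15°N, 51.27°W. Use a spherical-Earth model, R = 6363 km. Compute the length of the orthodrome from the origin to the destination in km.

cos σ = sin φ₁ sin φ₂ + cos φ₁ cos φ₂ cos Δλ
      = sin(-54.95°)sin(28.15°) + cos(-54.95°)cos(28.15°)cos(100.47°) = -0.4782
σ = 118.571° → d = Rσ = 6363·2.06945 = 13168 km

13168 km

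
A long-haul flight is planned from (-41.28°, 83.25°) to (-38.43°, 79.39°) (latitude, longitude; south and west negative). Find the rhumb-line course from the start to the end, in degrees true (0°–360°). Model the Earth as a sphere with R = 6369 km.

313.9°

Meridional parts: M(φ₁)=-0.7924, M(φ₂)=-0.7275 → ΔM = +0.0648;  Δλ = -0.0674 rad
tan C = Δλ / ΔM = -1.0395 → C = 313.89°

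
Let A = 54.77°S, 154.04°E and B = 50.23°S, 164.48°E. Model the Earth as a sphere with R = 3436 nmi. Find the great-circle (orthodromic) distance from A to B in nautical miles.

cos σ = sin φ₁ sin φ₂ + cos φ₁ cos φ₂ cos Δλ
      = sin(-54.77°)sin(-50.23°) + cos(-54.77°)cos(-50.23°)cos(10.44°) = 0.9908
σ = 7.798° → d = Rσ = 3436·0.13610 = 468 nmi

468 nmi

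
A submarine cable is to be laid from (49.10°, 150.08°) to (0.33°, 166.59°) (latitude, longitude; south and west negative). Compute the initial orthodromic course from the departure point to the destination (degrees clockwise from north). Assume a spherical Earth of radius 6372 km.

158.5°

N = sin Δλ·cos φ₂ = +0.2842;  D = cos φ₁ sin φ₂ − sin φ₁ cos φ₂ cos Δλ = -0.7209
initial course = atan2(N, D) = 158.49°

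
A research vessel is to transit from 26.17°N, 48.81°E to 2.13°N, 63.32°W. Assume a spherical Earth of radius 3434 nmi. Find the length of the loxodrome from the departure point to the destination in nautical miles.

6621 nmi

Rhumb course C = atan2(Δλ, Δψ) with Δψ = ln[tan(π/4+φ₂/2)/tan(π/4+φ₁/2)] = -0.4363, Δλ = -1.9570 → C = 257.43°
d = R·|Δφ| / |cos C| = 3434·0.41958 / 0.21761 = 6621 nmi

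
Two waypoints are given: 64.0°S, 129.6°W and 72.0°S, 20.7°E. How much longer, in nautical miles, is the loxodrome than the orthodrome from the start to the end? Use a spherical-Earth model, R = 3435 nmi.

824 nmi

Great circle: cos σ = sin φ₁ sin φ₂ + cos φ₁ cos φ₂ cos Δλ,  σ = 0.7420 rad → d_gc = 2548.7 nmi
Rhumb line: Δψ = -0.3768, q = Δφ/Δψ = 0.3705, d_rh = R√(Δφ²+q²Δλ²) = 3373.1 nmi
Excess = 3373.1 − 2548.7 = 824.4 ≈ 824 nmi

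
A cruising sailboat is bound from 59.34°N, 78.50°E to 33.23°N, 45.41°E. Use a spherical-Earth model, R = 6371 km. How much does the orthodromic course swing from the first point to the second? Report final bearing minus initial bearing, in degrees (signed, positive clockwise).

Initial bearing θ₁ = atan2(sin Δλ cos φ₂, cos φ₁ sin φ₂ − sin φ₁ cos φ₂ cos Δλ) = 234.70°
Final bearing θ₂ = (initial bearing from the destination back to the start) + 180° = 209.84°
Δθ = θ₂ − θ₁ = -24.9°

-24.9°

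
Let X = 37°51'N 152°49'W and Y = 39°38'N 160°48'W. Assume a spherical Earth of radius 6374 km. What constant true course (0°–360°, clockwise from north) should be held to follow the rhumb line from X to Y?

Meridional parts: M(φ₁)=+0.7147, M(φ₂)=+0.7546 → ΔM = +0.0399;  Δλ = -0.1393 rad
tan C = Δλ / ΔM = -3.4913 → C = 285.98°

286.0°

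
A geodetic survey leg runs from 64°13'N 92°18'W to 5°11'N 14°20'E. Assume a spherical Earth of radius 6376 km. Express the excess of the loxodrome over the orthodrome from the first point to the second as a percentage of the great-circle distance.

7.0%

Great circle: σ = 1.6135 rad → d_gc = Rσ = 10287.4 km
Rhumb: Δφ = -1.0303, Δλ = +1.8611, Δψ = -1.3840, q = Δφ/Δψ = 0.7445 → d_rh = R√(Δφ²+q²Δλ²) = 11009.0 km
Excess = (11009.0 − 10287.4) / 10287.4 = 721.6 / 10287.4 = 7.01% ≈ 7.0%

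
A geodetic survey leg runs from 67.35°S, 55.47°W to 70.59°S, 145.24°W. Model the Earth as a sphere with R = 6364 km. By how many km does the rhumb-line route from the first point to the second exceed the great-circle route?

320 km

Great circle: cos σ = sin φ₁ sin φ₂ + cos φ₁ cos φ₂ cos Δλ,  σ = 0.5137 rad → d_gc = 3269.1 km
Rhumb line: Δψ = -0.1579, q = Δφ/Δψ = 0.3582, d_rh = R√(Δφ²+q²Δλ²) = 3589.3 km
Excess = 3589.3 − 3269.1 = 320.2 ≈ 320 km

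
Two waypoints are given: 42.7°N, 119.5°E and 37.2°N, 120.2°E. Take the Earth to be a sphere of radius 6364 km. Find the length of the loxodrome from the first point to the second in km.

614 km

Rhumb course C = atan2(Δλ, Δψ) with Δψ = ln[tan(π/4+φ₂/2)/tan(π/4+φ₁/2)] = -0.1253, Δλ = +0.0122 → C = 174.43°
d = R·|Δφ| / |cos C| = 6364·0.09599 / 0.99528 = 614 km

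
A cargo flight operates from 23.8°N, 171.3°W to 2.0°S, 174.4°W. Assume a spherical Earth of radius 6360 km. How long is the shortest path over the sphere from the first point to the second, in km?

2883 km

Haversine: a = sin²(Δφ/2)+cos φ₁ cos φ₂ sin²(Δλ/2) = 0.05051;  σ = 2·atan2(√a,√(1−a))
σ = 25.976° → d = Rσ = 6360·0.45336 = 2883 km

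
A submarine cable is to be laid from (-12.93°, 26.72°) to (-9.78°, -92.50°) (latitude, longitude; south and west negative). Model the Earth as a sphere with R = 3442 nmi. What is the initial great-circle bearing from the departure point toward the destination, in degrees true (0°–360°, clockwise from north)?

252.4°

N = sin Δλ·cos φ₂ = -0.8601;  D = cos φ₁ sin φ₂ − sin φ₁ cos φ₂ cos Δλ = -0.2732
initial course = atan2(N, D) = 252.38°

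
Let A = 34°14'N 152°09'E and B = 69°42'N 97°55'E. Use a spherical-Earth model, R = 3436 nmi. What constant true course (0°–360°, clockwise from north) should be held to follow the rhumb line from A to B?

318.9°

Meridional parts: M(φ₁)=+0.6366, M(φ₂)=+1.7202 → ΔM = +1.0836;  Δλ = -0.9466 rad
tan C = Δλ / ΔM = -0.8735 → C = 318.86°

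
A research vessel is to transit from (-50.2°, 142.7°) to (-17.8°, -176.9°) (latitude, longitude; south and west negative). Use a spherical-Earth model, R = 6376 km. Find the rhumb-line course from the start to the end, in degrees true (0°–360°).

45.2°

Meridional parts: M(φ₁)=-1.0161, M(φ₂)=-0.3158 → ΔM = +0.7003;  Δλ = +0.7051 rad
tan C = Δλ / ΔM = +1.0068 → C = 45.19°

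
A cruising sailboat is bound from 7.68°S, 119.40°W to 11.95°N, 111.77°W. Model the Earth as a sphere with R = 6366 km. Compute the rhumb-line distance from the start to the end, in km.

2338 km

Rhumb course C = atan2(Δλ, Δψ) with Δψ = ln[tan(π/4+φ₂/2)/tan(π/4+φ₁/2)] = +0.3445, Δλ = +0.1332 → C = 21.13°
d = R·|Δφ| / |cos C| = 6366·0.34261 / 0.93275 = 2338 km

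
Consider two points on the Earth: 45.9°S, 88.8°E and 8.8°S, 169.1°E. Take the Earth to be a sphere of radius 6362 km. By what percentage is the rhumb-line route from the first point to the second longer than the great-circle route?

2.2%

Great circle: σ = 1.3431 rad → d_gc = Rσ = 8544.8 km
Rhumb: Δφ = +0.6475, Δλ = +1.4015, Δψ = +0.7496, q = Δφ/Δψ = 0.8639 → d_rh = R√(Δφ²+q²Δλ²) = 8734.8 km
Excess = (8734.8 − 8544.8) / 8544.8 = 190.0 / 8544.8 = 2.22% ≈ 2.2%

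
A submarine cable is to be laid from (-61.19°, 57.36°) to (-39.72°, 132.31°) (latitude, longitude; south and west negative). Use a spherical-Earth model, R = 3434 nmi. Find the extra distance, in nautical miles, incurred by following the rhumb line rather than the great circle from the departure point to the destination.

Great circle: cos σ = sin φ₁ sin φ₂ + cos φ₁ cos φ₂ cos Δλ,  σ = 0.8550 rad → d_gc = 2936.2 nmi
Rhumb line: Δψ = +0.6027, q = Δφ/Δψ = 0.6217, d_rh = R√(Δφ²+q²Δλ²) = 3075.0 nmi
Excess = 3075.0 − 2936.2 = 138.8 ≈ 139 nmi

139 nmi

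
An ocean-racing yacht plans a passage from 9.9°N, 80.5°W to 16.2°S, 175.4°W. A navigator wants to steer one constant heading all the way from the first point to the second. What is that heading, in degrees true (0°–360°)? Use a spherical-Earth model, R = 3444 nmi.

Meridional parts: M(φ₁)=+0.1737, M(φ₂)=-0.2866 → ΔM = -0.4602;  Δλ = -1.6563 rad
tan C = Δλ / ΔM = +3.5988 → C = 254.47°

254.5°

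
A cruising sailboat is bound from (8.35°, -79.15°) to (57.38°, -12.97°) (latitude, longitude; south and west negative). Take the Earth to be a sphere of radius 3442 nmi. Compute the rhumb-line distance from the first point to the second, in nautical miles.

Rhumb course C = atan2(Δλ, Δψ) with Δψ = ln[tan(π/4+φ₂/2)/tan(π/4+φ₁/2)] = +1.0827, Δλ = +1.1551 → C = 46.85°
d = R·|Δφ| / |cos C| = 3442·0.85573 / 0.68387 = 4307 nmi

4307 nmi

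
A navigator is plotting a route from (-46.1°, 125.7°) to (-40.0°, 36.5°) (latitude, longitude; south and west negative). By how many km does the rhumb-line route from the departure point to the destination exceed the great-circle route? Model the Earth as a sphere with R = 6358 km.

Great circle: cos σ = sin φ₁ sin φ₂ + cos φ₁ cos φ₂ cos Δλ,  σ = 1.0809 rad → d_gc = 6872.05 km
Rhumb line: Δψ = +0.1459, q = Δφ/Δψ = 0.7298, d_rh = R√(Δφ²+q²Δλ²) = 7255.56 km
Excess = 7255.56 − 6872.05 = 383.51 ≈ 384 km

384 km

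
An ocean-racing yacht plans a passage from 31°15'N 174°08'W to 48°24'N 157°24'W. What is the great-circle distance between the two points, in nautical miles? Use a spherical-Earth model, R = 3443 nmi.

Haversine: a = sin²(Δφ/2)+cos φ₁ cos φ₂ sin²(Δλ/2) = 0.03425;  σ = 2·atan2(√a,√(1−a))
σ = 21.330° → d = Rσ = 3443·0.37228 = 1282 nmi

1282 nmi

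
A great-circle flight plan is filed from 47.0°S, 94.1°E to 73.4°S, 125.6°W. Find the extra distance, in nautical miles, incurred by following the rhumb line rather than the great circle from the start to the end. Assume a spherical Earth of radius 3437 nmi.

820 nmi

Great circle: cos σ = sin φ₁ sin φ₂ + cos φ₁ cos φ₂ cos Δλ,  σ = 0.9873 rad → d_gc = 3393.3 nmi
Rhumb line: Δψ = -0.9933, q = Δφ/Δψ = 0.4639, d_rh = R√(Δφ²+q²Δλ²) = 4213.0 nmi
Excess = 4213.0 − 3393.3 = 819.7 ≈ 820 nmi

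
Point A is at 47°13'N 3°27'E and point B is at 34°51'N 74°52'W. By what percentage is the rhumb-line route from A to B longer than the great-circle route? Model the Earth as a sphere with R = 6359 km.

Great circle: σ = 1.0095 rad → d_gc = Rσ = 6419.6 km
Rhumb: Δφ = -0.2158, Δλ = -1.3669, Δψ = -0.2875, q = Δφ/Δψ = 0.7506 → d_rh = R√(Δφ²+q²Δλ²) = 6667.3 km
Excess = (6667.3 − 6419.6) / 6419.6 = 247.7 / 6419.6 = 3.86% ≈ 3.9%

3.9%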